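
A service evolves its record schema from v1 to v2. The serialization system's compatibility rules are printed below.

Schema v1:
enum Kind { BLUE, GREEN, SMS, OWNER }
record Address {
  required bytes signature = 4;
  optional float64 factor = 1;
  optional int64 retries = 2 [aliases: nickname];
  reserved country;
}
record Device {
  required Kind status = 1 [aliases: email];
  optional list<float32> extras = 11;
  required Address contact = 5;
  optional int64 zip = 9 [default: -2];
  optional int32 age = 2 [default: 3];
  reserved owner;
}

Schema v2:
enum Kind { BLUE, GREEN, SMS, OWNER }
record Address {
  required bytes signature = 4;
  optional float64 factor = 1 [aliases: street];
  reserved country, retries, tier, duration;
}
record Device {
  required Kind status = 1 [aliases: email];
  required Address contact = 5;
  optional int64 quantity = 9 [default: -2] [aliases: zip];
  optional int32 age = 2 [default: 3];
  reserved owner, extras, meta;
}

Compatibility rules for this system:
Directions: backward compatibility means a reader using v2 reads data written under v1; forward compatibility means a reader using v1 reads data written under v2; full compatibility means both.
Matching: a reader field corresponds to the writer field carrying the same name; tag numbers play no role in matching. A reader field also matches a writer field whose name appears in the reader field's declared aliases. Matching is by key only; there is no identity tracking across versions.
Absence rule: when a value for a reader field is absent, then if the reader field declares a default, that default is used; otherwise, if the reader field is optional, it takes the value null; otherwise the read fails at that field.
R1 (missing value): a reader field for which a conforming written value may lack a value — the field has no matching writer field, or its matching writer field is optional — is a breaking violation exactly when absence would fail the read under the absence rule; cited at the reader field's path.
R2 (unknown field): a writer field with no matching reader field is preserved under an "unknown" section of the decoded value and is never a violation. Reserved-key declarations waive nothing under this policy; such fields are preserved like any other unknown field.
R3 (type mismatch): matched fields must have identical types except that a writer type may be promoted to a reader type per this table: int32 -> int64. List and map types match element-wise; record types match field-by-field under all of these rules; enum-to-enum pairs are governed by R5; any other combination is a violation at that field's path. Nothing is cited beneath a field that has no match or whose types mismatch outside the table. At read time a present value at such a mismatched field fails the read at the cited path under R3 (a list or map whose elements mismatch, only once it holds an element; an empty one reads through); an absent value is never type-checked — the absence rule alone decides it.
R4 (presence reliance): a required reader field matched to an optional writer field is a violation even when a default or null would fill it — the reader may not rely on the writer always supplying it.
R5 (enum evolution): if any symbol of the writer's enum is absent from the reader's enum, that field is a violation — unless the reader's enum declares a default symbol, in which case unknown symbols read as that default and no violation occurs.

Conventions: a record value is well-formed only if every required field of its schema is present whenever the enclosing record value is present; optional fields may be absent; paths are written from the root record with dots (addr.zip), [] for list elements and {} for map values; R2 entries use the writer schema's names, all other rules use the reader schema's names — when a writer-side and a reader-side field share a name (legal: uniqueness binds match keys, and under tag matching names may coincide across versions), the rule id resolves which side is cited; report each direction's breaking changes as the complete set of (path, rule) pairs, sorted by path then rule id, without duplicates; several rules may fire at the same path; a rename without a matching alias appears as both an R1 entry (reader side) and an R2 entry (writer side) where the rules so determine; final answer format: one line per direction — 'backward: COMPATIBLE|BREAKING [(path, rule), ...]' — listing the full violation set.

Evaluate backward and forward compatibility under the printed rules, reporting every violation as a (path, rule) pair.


in Device below, arrows point writer -> reader
backward analysis of Device with v2 as reader and v1 as writer:
  Kind -> Kind, writer required: status aligns to status
  Address -> Address, writer required: contact aligns to contact
  int64 -> int64, writer optional: quantity aligns to zip
  int32 -> int32, writer optional: age aligns to age
  leftover writer field: extras
  bytes -> bytes, writer required: contact.signature aligns to contact.signature
  float64 -> float64, writer optional: contact.factor aligns to contact.factor
  leftover writer field: contact.retries
  => backward: COMPATIBLE
forward analysis of Device with v1 as reader and v2 as writer:
  Kind -> Kind, writer required: status aligns to status
  extras has no writer counterpart
  Address -> Address, writer required: contact aligns to contact
  zip has no writer counterpart
  int32 -> int32, writer optional: age aligns to age
  leftover writer field: quantity
  bytes -> bytes, writer required: contact.signature aligns to contact.signature
  float64 -> float64, writer optional: contact.factor aligns to contact.factor
  contact.retries has no writer counterpart
  => forward: COMPATIBLE

backward: COMPATIBLE []; forward: COMPATIBLE []


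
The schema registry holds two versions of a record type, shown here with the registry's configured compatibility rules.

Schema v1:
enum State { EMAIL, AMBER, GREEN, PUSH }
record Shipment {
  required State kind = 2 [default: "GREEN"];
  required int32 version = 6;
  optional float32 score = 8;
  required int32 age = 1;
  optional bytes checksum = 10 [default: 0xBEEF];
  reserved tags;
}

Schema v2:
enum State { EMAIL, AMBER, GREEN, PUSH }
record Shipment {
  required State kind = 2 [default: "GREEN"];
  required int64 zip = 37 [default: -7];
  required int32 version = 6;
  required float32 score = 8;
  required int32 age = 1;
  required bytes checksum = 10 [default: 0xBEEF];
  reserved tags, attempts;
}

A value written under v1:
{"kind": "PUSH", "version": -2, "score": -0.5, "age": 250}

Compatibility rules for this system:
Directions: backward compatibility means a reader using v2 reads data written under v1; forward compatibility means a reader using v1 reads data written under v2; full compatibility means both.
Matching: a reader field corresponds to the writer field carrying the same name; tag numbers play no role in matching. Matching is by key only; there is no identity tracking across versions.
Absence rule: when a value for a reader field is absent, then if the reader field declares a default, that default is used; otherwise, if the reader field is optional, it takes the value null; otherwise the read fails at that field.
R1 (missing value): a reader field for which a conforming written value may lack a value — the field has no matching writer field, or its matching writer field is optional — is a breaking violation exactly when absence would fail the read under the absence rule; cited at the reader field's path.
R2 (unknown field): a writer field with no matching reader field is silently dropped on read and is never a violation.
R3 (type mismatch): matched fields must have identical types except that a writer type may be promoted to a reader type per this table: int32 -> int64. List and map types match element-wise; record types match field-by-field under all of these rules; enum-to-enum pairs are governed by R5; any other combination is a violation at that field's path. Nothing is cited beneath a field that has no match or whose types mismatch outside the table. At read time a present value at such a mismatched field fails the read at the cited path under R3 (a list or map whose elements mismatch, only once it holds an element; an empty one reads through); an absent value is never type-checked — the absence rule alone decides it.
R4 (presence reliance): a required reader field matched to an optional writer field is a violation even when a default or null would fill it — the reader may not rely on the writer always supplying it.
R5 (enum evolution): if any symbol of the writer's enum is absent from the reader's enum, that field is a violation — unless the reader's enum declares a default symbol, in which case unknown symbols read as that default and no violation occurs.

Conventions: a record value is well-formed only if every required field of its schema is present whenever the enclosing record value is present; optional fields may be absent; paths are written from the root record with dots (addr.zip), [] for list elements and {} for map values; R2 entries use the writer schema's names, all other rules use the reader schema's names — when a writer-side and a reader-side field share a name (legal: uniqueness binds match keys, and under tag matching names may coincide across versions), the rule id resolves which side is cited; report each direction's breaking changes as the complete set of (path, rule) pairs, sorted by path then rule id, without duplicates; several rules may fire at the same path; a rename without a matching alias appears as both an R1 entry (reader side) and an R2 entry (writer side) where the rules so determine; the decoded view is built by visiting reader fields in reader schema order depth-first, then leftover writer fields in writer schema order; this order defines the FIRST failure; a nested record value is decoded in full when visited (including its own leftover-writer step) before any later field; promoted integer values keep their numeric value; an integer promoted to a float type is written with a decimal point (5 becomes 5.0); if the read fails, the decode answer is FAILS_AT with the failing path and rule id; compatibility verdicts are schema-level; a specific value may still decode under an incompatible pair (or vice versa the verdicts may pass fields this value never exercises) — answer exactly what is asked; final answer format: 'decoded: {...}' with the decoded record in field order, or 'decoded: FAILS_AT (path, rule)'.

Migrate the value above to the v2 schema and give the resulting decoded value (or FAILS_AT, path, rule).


arrows below run writer -> reader for Shipment
migrating the Shipment value to v2:
  kind := "PUSH"
  zip := -7 (no value, default fills)
  version := -2
  score := -0.5
  age := 250
  checksum := 0xBEEF (no value, default fills)
  => decoded: {"kind": "PUSH", "zip": -7, "version": -2, "score": -0.5, "age": 250, "checksum": 0xBEEF}
checking off the Shipment differences that do not matter here:
  field checksum in record Shipment: optional changed to required -> shifts the Shipment verdicts, not this decode
  field score in record Shipment: optional changed to required -> shifts the Shipment verdicts, not this decode

decoded: {"kind": "PUSH", "zip": -7, "version": -2, "score": -0.5, "age": 250, "checksum": 0xBEEF}


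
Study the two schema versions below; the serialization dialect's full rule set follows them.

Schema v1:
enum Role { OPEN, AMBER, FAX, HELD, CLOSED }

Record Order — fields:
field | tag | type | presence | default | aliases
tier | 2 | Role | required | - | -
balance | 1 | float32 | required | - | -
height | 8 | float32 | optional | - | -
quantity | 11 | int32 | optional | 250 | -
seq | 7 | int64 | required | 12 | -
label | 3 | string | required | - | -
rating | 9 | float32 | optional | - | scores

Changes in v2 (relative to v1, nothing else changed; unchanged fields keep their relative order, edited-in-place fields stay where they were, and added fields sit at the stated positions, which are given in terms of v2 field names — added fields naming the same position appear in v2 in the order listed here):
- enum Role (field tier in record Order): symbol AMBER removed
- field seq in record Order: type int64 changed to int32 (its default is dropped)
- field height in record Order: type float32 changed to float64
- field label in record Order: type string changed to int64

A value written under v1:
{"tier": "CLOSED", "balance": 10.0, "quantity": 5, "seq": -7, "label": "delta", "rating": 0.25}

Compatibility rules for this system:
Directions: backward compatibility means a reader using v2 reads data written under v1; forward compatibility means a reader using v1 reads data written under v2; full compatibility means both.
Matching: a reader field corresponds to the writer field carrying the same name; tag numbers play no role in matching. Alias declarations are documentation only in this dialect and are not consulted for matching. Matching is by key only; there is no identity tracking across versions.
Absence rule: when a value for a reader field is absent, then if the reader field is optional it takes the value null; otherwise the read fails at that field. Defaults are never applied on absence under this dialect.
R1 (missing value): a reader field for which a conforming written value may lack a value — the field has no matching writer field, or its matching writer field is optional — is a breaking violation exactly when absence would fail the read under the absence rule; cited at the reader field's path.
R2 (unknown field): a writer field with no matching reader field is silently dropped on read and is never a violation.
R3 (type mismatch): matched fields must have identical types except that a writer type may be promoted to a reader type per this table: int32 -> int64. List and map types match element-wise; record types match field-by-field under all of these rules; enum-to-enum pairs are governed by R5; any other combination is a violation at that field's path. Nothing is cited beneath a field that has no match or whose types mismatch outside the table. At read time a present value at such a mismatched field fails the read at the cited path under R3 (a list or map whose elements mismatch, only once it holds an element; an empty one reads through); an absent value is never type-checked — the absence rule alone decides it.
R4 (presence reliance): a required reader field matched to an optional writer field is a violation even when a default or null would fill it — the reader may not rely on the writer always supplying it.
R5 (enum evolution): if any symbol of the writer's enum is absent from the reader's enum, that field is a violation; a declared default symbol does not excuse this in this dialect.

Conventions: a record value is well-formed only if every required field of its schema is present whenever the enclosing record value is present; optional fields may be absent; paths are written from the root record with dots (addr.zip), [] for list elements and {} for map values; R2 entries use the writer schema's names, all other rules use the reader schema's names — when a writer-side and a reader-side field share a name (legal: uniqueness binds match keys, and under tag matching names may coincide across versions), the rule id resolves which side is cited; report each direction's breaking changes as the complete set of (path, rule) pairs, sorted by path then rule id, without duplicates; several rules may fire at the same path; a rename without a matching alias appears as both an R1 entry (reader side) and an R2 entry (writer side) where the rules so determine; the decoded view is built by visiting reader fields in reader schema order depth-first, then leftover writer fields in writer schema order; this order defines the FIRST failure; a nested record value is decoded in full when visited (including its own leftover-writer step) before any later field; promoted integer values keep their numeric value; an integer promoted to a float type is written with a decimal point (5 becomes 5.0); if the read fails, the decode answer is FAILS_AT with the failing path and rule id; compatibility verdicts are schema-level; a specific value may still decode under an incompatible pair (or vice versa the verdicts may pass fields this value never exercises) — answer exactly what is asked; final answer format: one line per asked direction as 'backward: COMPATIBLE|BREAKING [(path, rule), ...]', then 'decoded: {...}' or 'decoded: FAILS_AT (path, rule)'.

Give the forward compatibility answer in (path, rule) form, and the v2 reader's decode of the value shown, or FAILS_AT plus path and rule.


forward: BREAKING [(height, R3), (label, R3)]; decoded: FAILS_AT (seq, R3)

the writer's type comes first in each Order pair
forward analysis of Order with v1 as reader and v2 as writer:
  Role -> Role, writer required: tier aligns to tier
  float32 -> float32, writer required: balance aligns to balance
  float64 -> float32, writer optional: height aligns to height
  int32 -> int32, writer optional: quantity aligns to quantity
  int32 -> int64, writer required: seq aligns to seq
  int64 -> string, writer required: label aligns to label
  float32 -> float32, writer optional: rating aligns to rating
  breaking: (height, R3)
  breaking: (label, R3)
  => forward verdict for Order: BREAKING, 2 violation(s)
decode walk for Order under reader schema v2:
  tier := "CLOSED"
  balance := 10.0
  height := null (not supplied -> null)
  quantity := 5
  read fails at seq under R3
  => FAILS_AT (seq, R3)
ruling out the remaining Order differences:
  enum Role (field tier in record Order): symbol AMBER removed -> its effect on Order is confined to the backward direction, not asked


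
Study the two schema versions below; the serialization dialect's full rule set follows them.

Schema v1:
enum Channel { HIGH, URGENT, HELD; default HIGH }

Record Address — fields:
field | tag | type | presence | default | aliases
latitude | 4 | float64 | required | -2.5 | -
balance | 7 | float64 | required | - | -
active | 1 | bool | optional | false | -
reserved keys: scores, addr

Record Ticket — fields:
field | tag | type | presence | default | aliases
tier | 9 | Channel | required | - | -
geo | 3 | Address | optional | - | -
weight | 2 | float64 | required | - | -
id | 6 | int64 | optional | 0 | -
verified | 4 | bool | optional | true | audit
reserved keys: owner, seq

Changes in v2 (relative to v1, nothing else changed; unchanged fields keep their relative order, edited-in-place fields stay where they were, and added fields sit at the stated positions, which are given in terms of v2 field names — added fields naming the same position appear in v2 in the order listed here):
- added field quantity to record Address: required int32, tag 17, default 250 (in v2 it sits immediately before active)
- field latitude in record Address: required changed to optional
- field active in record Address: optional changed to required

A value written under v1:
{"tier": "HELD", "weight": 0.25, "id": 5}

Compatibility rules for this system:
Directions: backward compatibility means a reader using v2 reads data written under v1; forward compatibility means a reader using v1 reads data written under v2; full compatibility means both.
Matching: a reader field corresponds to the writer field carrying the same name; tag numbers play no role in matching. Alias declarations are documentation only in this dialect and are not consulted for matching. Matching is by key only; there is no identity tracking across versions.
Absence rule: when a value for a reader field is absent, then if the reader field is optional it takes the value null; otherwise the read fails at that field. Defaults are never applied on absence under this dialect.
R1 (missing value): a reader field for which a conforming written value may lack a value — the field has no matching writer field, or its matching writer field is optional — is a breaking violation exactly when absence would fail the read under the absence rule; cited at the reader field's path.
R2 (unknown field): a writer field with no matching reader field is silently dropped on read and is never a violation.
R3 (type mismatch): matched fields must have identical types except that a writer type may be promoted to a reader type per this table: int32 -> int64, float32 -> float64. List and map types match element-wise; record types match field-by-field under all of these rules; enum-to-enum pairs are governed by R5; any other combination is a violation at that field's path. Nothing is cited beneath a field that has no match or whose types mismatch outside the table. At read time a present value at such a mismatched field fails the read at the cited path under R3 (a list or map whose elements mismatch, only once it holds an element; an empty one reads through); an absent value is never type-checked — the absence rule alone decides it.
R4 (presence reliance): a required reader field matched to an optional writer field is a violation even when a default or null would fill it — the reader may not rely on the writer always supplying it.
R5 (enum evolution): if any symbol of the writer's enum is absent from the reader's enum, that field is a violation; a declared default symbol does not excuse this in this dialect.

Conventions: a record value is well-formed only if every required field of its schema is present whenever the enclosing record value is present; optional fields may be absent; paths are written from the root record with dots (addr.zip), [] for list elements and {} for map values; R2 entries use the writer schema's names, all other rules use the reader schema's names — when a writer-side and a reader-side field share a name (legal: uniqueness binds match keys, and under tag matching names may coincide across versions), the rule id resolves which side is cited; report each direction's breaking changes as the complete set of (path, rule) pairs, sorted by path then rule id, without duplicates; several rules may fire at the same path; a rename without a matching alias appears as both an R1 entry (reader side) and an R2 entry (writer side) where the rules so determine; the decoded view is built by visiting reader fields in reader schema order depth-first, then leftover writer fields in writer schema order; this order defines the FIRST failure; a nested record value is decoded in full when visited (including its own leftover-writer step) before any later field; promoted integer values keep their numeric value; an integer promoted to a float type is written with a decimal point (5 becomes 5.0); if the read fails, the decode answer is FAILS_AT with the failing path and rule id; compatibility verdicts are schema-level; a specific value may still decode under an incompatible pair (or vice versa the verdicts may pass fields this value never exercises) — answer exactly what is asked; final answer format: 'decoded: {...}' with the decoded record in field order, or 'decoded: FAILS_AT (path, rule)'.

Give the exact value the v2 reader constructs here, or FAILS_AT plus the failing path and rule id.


in Ticket below, arrows point writer -> reader
decoding the Ticket value with the v2 reader:
  tier := "HELD"
  geo := null (not supplied -> null)
  weight := 0.25
  id := 5
  verified := null (not supplied -> null)
  => decoded: {"tier": "HELD", "geo": null, "weight": 0.25, "id": 5, "verified": null}
diffs on Ticket not affecting the asked answer:
  added field quantity to record Address: required int32, tag 17, default 250 (in v2 it sits immediately before active) -> matters for Ticket compatibility verdicts, not for this value's decode
  field latitude in record Address: required changed to optional -> matters for Ticket compatibility verdicts, not for this value's decode
  field active in record Address: optional changed to required -> matters for Ticket compatibility verdicts, not for this value's decode

decoded: {"tier": "HELD", "geo": null, "weight": 0.25, "id": 5, "verified": null}


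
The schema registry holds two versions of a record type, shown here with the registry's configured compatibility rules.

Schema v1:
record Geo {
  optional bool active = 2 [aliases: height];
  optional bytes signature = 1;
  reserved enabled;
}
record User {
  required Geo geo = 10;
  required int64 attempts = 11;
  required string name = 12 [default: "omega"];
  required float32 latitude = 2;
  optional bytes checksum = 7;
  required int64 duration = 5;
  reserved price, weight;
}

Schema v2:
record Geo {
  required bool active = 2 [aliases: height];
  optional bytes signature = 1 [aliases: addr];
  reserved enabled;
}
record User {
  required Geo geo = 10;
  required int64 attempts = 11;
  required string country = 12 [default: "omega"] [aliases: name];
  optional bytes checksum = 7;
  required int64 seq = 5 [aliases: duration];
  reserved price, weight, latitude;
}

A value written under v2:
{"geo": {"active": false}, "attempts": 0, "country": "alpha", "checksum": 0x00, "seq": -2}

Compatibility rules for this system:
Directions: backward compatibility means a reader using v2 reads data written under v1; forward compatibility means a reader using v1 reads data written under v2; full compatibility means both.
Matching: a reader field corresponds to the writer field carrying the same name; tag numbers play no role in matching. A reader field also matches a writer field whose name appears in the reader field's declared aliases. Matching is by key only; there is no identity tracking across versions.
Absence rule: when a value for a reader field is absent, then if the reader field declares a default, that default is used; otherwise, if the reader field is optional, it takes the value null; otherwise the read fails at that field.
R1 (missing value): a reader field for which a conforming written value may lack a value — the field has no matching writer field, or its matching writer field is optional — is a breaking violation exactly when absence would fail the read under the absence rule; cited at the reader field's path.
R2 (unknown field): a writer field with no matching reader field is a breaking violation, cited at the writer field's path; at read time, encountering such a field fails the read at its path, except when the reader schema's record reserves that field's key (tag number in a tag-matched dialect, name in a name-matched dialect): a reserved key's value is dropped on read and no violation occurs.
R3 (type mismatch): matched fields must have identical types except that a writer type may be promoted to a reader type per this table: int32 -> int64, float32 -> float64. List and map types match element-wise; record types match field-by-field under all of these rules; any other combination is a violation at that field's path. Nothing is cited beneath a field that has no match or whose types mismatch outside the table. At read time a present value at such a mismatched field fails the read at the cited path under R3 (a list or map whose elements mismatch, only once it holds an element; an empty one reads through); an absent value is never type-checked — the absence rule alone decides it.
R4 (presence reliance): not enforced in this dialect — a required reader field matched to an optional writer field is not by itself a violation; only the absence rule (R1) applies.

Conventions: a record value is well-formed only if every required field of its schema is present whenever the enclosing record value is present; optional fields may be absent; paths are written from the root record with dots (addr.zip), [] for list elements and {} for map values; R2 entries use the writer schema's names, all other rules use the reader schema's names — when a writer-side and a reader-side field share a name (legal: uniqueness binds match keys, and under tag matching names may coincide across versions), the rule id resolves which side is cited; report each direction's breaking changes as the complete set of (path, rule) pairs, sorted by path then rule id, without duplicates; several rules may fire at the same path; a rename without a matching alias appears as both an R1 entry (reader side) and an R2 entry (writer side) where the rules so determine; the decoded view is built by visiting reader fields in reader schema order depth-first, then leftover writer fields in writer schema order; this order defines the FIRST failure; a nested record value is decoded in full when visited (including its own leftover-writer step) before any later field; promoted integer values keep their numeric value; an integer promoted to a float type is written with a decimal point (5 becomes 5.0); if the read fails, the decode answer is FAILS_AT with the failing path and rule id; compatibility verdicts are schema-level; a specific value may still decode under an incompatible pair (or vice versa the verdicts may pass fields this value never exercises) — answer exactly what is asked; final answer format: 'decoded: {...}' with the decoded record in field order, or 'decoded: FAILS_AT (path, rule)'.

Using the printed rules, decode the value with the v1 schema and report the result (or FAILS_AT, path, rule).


decoded: FAILS_AT (latitude, R1)

each type pair in User: writer, then reader
decode (reader v1):
  geo.active := false
  geo.signature := null (absent, optional -> null)
  attempts := 0
  name := "omega" (absent -> default)
  read fails at latitude under R1 (no fill)
  => FAILS_AT (latitude, R1)
remaining User differences; none change what is asked:
  renamed field duration to seq in record User (alias duration declared on the renamed field) -> changes User's schema-level verdicts only — the decode of this value is the same
  field active in record Geo: optional changed to required -> changes User's schema-level verdicts only — the decode of this value is the same
  renamed field name to country in record User (alias name declared on the renamed field) -> changes User's schema-level verdicts only — the decode of this value is the same


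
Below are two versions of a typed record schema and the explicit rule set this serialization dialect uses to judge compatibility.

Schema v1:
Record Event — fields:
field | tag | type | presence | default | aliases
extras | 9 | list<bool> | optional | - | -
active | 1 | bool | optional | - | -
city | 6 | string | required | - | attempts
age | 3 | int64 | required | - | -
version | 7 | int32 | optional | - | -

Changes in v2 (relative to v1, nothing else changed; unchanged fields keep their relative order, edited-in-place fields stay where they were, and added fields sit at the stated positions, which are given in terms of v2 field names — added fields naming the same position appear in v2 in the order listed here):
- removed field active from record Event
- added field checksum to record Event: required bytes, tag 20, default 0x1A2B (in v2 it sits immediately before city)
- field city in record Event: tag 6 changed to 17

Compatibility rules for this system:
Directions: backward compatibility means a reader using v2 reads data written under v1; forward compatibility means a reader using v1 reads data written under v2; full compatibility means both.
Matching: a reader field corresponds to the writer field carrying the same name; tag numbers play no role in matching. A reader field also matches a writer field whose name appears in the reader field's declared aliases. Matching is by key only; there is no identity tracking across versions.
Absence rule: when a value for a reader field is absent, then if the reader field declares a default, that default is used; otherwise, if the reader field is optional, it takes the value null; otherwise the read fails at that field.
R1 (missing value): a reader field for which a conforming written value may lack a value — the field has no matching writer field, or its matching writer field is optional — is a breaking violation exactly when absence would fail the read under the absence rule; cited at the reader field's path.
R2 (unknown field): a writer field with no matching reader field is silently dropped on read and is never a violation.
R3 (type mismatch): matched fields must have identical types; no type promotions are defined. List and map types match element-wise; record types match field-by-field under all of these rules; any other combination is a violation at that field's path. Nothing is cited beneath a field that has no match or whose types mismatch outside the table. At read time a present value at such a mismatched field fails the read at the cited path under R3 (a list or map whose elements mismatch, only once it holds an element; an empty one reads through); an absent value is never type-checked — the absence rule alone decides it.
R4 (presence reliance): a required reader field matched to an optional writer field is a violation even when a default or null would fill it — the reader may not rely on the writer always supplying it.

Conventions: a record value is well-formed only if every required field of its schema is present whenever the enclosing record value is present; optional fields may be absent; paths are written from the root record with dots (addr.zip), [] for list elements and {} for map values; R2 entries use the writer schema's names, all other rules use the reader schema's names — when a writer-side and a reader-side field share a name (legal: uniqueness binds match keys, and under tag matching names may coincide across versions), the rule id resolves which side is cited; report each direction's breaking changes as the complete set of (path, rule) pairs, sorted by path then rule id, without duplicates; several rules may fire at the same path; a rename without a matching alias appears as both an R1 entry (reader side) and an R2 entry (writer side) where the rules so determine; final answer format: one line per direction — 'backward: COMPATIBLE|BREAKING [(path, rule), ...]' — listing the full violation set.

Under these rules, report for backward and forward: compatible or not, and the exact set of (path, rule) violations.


each type pair in Event: writer, then reader
backward for Event (reader v2, writer v1):
  writer optional, list<bool> -> list<bool>: reader extras maps from writer extras
  no writer field matches reader checksum
  writer required, string -> string: reader city maps from writer city
  writer required, int64 -> int64: reader age maps from writer age
  writer optional, int32 -> int32: reader version maps from writer version
  writer active: unknown to reader
  => backward verdict for Event: COMPATIBLE, no violations
forward for Event (reader v1, writer v2):
  writer optional, list<bool> -> list<bool>: reader extras maps from writer extras
  no writer field matches reader active
  writer required, string -> string: reader city maps from writer city
  writer required, int64 -> int64: reader age maps from writer age
  writer optional, int32 -> int32: reader version maps from writer version
  writer checksum: unknown to reader
  => forward verdict for Event: COMPATIBLE, no violations

backward: COMPATIBLE []; forward: COMPATIBLE []


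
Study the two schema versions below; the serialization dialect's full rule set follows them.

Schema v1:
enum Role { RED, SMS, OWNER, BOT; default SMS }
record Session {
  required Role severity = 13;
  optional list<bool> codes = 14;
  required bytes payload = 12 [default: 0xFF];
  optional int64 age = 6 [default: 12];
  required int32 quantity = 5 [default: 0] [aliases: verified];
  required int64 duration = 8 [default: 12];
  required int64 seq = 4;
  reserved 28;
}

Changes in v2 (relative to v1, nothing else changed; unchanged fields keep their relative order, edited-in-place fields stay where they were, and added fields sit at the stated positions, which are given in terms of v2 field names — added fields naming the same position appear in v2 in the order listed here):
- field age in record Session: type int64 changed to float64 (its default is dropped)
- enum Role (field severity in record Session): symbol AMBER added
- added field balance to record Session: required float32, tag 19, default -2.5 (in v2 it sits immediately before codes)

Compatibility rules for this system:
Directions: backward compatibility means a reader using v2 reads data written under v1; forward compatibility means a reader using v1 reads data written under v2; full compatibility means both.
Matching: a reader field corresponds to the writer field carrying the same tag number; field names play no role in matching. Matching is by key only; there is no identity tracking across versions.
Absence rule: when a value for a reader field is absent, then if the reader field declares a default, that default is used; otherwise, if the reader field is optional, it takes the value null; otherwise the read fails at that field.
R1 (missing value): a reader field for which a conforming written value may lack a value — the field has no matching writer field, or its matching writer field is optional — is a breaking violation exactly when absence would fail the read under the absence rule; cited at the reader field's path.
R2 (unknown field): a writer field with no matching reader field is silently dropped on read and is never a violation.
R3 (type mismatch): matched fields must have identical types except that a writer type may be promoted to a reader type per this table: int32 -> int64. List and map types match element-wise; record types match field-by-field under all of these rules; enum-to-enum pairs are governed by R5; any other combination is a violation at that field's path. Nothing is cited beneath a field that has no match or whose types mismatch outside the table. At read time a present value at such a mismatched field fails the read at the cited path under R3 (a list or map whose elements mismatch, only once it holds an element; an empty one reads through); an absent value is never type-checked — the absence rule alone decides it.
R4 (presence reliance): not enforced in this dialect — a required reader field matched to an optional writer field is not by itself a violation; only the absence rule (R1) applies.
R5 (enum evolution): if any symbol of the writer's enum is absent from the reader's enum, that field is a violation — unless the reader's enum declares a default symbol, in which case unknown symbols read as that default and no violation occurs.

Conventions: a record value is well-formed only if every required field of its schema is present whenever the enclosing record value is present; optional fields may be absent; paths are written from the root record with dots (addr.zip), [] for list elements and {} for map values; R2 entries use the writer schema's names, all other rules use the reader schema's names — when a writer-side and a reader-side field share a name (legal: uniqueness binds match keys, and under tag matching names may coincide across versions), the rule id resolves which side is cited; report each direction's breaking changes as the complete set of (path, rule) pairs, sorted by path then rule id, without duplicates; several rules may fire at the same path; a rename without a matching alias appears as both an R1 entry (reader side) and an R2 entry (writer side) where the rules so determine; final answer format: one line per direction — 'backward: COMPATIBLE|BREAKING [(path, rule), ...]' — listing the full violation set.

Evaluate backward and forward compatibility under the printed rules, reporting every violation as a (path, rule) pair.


each type pair in Session: writer, then reader
backward for Session (reader v2, writer v1):
  severity: Role -> Role, writer required; from severity
  balance: no writer-side match
  codes: list<bool> -> list<bool>, writer optional; from codes
  payload: bytes -> bytes, writer required; from payload
  age: int64 -> float64, writer optional; from age
  quantity: int32 -> int32, writer required; from quantity
  duration: int64 -> int64, writer required; from duration
  seq: int64 -> int64, writer required; from seq
  breaking: (age, R3)
  => backward: BREAKING (1)
forward for Session (reader v1, writer v2):
  severity: Role -> Role, writer required; from severity
  codes: list<bool> -> list<bool>, writer optional; from codes
  payload: bytes -> bytes, writer required; from payload
  age: float64 -> int64, writer optional; from age
  quantity: int32 -> int32, writer required; from quantity
  duration: int64 -> int64, writer required; from duration
  seq: int64 -> int64, writer required; from seq
  balance (writer side), unknown to reader
  breaking: (age, R3)
  => forward: BREAKING (1)

backward: BREAKING [(age, R3)]; forward: BREAKING [(age, R3)]
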